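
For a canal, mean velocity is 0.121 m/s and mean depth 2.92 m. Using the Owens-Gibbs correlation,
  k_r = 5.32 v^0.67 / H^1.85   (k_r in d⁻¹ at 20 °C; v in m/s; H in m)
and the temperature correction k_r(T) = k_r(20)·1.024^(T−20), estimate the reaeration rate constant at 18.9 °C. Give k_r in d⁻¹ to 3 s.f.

k_r ≈ 0.173 d⁻¹

k_r(20) = 5.32 × 0.121^0.67 / 2.92^1.85 = 5.32 × 0.2429 / 7.260 = 0.1780 d⁻¹.
k_r(18.9) = 0.1780 × 1.024^(18.9−20) = 0.1780 × 0.9742 = 0.1734 d⁻¹.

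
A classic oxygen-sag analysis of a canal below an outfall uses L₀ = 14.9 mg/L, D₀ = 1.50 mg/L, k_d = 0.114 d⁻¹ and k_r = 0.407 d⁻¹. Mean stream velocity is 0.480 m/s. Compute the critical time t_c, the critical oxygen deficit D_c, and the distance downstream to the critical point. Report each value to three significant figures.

t_c ≈ 3.32 d; D_c ≈ 2.86 mg/L; x_c ≈ 138 km

With k_r/k_d = 3.570 and 1 − D₀(k_r−k_d)/(k_d L₀) = 0.7413,
t_c = ln(3.570 × 0.7413) / (0.407 − 0.114) = ln(2.646) / 0.2930 = 0.9732/0.2930 = 3.322 d.
L(t_c) = L₀ e^(−k_d t_c) = 14.9 × 0.6848 = 10.20 mg/L, and at the critical point k_r D_c = k_d L, so D_c = (0.114/0.407) × 10.20 = 2.858 mg/L.
x_c = v t_c = 0.480 m/s × 3.322 d × 86400 s/d = 137800 m ≈ 138 km.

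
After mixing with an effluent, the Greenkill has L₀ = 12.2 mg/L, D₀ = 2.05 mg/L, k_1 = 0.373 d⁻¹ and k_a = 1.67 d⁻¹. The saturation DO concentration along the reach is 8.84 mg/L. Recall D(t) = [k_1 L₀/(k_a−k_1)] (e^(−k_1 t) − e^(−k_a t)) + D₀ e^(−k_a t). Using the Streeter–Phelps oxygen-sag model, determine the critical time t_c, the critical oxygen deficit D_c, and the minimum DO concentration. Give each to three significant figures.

t_c ≈ 0.479 d; D_c ≈ 2.28 mg/L; min DO ≈ 6.56 mg/L

At the critical point dD/dt = 0, so k_1 L₀ e^(−k_1 t) = k_a D. Substituting D(t) from the Streeter–Phelps equation and solving for t gives
t_c = ln[(k_a/k_1)(1 − D₀(k_a−k_1)/(k_1 L₀))] / (k_a−k_1).
Here k_a−k_1 = 1.297 d⁻¹ and 1 − D₀(k_a−k_1)/(k_1 L₀) = 1 − 2.05×1.297/(0.373×12.2) = 0.4157, so
t_c = ln(4.477 × 0.4157) / 1.297 = 0.6212 / 1.297 = 0.4790 d.
L(t_c) = L₀ e^(−k_1 t_c) = 12.2 × 0.8364 = 10.20 mg/L, and at the critical point k_a D_c = k_1 L, so D_c = (0.373/1.67) × 10.20 = 2.279 mg/L.
Minimum DO = C_s − D_c = 8.84 − 2.279 = 6.561 mg/L.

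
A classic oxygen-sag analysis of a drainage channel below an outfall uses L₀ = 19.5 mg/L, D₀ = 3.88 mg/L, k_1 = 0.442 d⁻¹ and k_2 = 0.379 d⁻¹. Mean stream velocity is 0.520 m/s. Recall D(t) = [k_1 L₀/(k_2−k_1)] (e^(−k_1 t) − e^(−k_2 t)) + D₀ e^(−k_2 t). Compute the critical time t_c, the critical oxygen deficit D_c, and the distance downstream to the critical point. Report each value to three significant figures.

t_c ≈ 2.00 d; D_c ≈ 9.41 mg/L; x_c ≈ 89.7 km

t_c = [1/(k_2−k_1)] ln[(k_2/k_1)(1 − D₀(k_2−k_1)/(k_1 L₀))]
= [1/(0.379−0.442)] ln[(0.379/0.442)(1 − 3.88×-0.06300/(0.442×19.5))]
= (1/-0.06300) ln[0.8575 × 1.028] = -15.87 × ln(0.8818) = -15.87 × -0.1258 = 1.997 d.
L(t_c) = L₀ e^(−k_1 t_c) = 19.5 × 0.4137 = 8.067 mg/L, and at the critical point k_2 D_c = k_1 L, so D_c = (0.442/0.379) × 8.067 = 9.408 mg/L.
x_c = v t_c = 0.520 m/s × 1.997 d × 86400 s/d = 89720 m ≈ 89.7 km.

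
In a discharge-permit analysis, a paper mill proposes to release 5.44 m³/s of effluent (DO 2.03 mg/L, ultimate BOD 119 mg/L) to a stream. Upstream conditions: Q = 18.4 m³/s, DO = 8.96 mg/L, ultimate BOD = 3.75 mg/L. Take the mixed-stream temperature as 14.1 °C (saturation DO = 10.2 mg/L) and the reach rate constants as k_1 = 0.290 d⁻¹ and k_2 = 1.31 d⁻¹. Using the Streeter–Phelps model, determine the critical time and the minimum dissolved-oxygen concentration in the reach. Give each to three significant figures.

t_c ≈ 1.09 d; minimum DO ≈ 5.34 mg/L

Mixed DO = (18.4×8.96 + 5.44×2.03)/(18.4+5.44) = 175.9/23.84 = 7.379 mg/L.
Mixed L₀ = (18.4×3.75 + 5.44×119)/(23.84) = 716.4/23.84 = 30.05 mg/L.
Initial deficit D₀ = C_s − DO₀ = 10.2 − 7.379 = 2.821 mg/L.
t_c = (1/1.020) ln[(1.31/0.290)(1 − 2.821×1.020/(0.290×30.05))] = 0.9804 × ln(3.025) = 1.085 d.
D_c = (0.290/1.31) × 30.05 × e^(−0.290×1.085) = 0.2214 × 30.05 × 0.7300 = 4.856 mg/L.
Minimum DO = 10.2 − 4.856 = 5.344 mg/L.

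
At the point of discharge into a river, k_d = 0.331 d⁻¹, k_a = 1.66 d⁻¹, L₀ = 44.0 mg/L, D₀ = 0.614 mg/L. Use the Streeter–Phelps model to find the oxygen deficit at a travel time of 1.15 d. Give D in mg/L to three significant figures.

D ≈ 5.96 mg/L

k_d L₀/(k_a−k_d) = 0.331×44.0/(1.66−0.331) = 14.56/1.329 = 10.96 mg/L.
e^(−k_d t) = e^(−0.331×1.150) = 0.6834; e^(−k_a t) = e^(−1.66×1.150) = 0.1482.
D = 10.96 × (0.6834 − 0.1482) + 0.614 × 0.1482 = 5.865 + 0.09101 = 5.956 mg/L.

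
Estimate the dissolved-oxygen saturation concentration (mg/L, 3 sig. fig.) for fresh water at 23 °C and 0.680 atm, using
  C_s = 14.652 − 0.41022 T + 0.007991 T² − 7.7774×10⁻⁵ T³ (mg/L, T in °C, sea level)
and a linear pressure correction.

At sea level: C_s = 14.652 − 0.41022×23 + 0.007991×23² − 7.7774×10⁻⁵×23³ = 8.498 mg/L.
Pressure correction: C_s' = 8.498 × 0.680 = 5.779 mg/L.

C_s ≈ 5.78 mg/L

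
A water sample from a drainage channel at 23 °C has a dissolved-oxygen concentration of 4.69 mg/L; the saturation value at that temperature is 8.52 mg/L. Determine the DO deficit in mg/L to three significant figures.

D ≈ 3.83 mg/L

D = C_s − C = 8.52 − 4.69 = 3.83 mg/L.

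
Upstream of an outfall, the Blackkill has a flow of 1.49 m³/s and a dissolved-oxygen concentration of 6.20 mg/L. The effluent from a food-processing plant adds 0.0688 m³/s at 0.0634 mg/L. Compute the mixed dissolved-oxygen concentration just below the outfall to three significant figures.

Flow-weighted mixing: C = (Q_r C_r + Q_w C_w)/(Q_r + Q_w)
= (1.49×6.20 + 0.0688×0.0634)/(1.49 + 0.0688) = 9.242/1.559 = 5.929 mg/L.

5.93 mg/L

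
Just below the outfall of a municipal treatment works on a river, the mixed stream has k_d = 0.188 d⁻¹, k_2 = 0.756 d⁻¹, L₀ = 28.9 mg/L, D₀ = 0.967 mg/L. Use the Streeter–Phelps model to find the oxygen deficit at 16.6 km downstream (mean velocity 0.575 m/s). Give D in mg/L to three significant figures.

D ≈ 2.30 mg/L

Travel time t = x/v = 16.6 km / (0.575 m/s) = 16600 m / 0.575 m/s = 28870 s = 0.3341 d.
k_d L₀/(k_2−k_d) = 0.188×28.9/(0.756−0.188) = 5.433/0.5680 = 9.565 mg/L.
e^(−k_d t) = e^(−0.188×0.3341) = 0.9391; e^(−k_2 t) = e^(−0.756×0.3341) = 0.7768.
D = 9.565 × (0.9391 − 0.7768) + 0.967 × 0.7768 = 1.553 + 0.7511 = 2.304 mg/L.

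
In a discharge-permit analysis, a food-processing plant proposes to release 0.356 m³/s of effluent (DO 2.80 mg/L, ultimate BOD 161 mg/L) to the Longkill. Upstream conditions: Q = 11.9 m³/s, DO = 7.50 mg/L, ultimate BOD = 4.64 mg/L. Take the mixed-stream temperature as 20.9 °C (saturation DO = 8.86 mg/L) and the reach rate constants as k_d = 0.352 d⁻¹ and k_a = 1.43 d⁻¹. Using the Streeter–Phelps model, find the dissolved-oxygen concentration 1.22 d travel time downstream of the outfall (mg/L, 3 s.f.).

Mixed DO = (11.9×7.50 + 0.356×2.80)/(11.9+0.356) = 90.25/12.26 = 7.363 mg/L.
Mixed L₀ = (11.9×4.64 + 0.356×161)/(12.26) = 112.5/12.26 = 9.182 mg/L.
Initial deficit D₀ = C_s − DO₀ = 8.86 − 7.363 = 1.497 mg/L.
D(1.22) = [0.352×9.182/(1.43−0.352)](e^(−0.352×1.22) − e^(−1.43×1.22)) + 1.497 e^(−1.43×1.22)
= 2.998 × (0.6509 − 0.1747) + 1.497 × 0.1747 = 1.689 mg/L.
DO = 8.86 − 1.689 = 7.171 mg/L.

DO ≈ 7.17 mg/L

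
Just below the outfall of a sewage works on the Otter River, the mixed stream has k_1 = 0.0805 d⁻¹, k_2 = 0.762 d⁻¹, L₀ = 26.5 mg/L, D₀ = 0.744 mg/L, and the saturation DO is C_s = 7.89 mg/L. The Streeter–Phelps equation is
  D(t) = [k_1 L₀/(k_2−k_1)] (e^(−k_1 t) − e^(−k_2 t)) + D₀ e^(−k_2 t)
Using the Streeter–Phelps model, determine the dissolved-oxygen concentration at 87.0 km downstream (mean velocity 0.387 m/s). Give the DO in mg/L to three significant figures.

Travel time t = x/v = 87.0 km / (0.387 m/s) = 87000 m / 0.387 m/s = 224800 s = 2.602 d.
k_1 L₀/(k_2−k_1) = 0.0805×26.5/(0.762−0.0805) = 2.133/0.6815 = 3.130 mg/L.
e^(−k_1 t) = e^(−0.0805×2.602) = 0.8110; e^(−k_2 t) = e^(−0.762×2.602) = 0.1377.
D = 3.130 × (0.8110 − 0.1377) + 0.744 × 0.1377 = 2.108 + 0.1025 = 2.210 mg/L.
DO = C_s − D = 7.89 − 2.210 = 5.680 mg/L.

DO ≈ 5.68 mg/L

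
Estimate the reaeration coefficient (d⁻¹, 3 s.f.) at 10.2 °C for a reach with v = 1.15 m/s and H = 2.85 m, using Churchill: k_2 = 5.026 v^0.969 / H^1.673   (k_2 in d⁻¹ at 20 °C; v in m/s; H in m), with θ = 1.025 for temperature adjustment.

k_2 ≈ 0.783 d⁻¹

k_2(20) = 5.026 × 1.15^0.969 / 2.85^1.673 = 5.026 × 1.145 / 5.767 = 0.9979 d⁻¹.
k_2(10.2) = 0.9979 × 1.025^(10.2−20) = 0.9979 × 0.7851 = 0.7834 d⁻¹.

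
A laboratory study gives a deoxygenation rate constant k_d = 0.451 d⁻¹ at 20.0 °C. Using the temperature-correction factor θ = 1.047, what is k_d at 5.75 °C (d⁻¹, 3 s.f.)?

k_d(T₂) = k_d(T₁) · θ^(T₂−T₁) = 0.451 × 1.047^(5.75−20.0)
= 0.451 × 1.047^-14.2 = 0.451 × 0.5197 = 0.2344 d⁻¹.

k_d ≈ 0.234 d⁻¹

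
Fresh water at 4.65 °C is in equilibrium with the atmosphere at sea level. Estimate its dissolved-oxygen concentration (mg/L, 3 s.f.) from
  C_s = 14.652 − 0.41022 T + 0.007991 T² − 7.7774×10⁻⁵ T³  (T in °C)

C_s = 14.652 − 0.41022×4.65 + 0.007991×4.65² − 7.7774×10⁻⁵×4.65³ = 12.91 mg/L.

C_s ≈ 12.9 mg/L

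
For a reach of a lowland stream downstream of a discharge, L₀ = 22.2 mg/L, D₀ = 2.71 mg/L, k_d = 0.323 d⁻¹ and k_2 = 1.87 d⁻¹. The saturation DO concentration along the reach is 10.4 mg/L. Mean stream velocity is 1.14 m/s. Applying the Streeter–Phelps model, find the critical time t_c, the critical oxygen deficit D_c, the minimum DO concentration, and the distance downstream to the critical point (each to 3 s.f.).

t_c ≈ 0.567 d; D_c ≈ 3.19 mg/L; min DO ≈ 7.21 mg/L; x_c ≈ 55.9 km

t_c = [1/(k_2−k_d)] ln[(k_2/k_d)(1 − D₀(k_2−k_d)/(k_d L₀))]
= [1/(1.87−0.323)] ln[(1.87/0.323)(1 − 2.71×1.547/(0.323×22.2))]
= (1/1.547) ln[5.789 × 0.4153] = 0.6464 × ln(2.405) = 0.6464 × 0.8774 = 0.5672 d.
L(t_c) = L₀ e^(−k_d t_c) = 22.2 × 0.8326 = 18.48 mg/L, and at the critical point k_2 D_c = k_d L, so D_c = (0.323/1.87) × 18.48 = 3.193 mg/L.
Minimum DO = C_s − D_c = 10.4 − 3.193 = 7.207 mg/L.
x_c = v t_c = 1.14 m/s × 0.5672 d × 86400 s/d = 55860 m ≈ 55.9 km.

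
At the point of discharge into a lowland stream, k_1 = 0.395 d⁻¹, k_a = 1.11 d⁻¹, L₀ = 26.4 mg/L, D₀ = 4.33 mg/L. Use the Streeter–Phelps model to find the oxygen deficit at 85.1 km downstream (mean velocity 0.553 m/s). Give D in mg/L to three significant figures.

D ≈ 5.80 mg/L

Travel time t = x/v = 85.1 km / (0.553 m/s) = 85100 m / 0.553 m/s = 153900 s = 1.781 d.
k_1 L₀/(k_a−k_1) = 0.395×26.4/(1.11−0.395) = 10.43/0.7150 = 14.58 mg/L.
e^(−k_1 t) = e^(−0.395×1.781) = 0.4948; e^(−k_a t) = e^(−1.11×1.781) = 0.1385.
D = 14.58 × (0.4948 − 0.1385) + 4.33 × 0.1385 = 5.197 + 0.5996 = 5.797 mg/L.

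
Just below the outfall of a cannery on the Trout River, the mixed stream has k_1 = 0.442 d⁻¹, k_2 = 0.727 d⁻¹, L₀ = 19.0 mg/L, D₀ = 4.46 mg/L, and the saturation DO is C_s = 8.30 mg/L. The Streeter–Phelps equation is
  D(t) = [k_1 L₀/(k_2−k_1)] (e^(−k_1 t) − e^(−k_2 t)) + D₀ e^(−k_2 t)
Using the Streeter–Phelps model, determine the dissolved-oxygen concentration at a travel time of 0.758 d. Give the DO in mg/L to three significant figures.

DO ≈ 1.63 mg/L

k_1 L₀/(k_2−k_1) = 0.442×19.0/(0.727−0.442) = 8.398/0.2850 = 29.47 mg/L.
e^(−k_1 t) = e^(−0.442×0.7580) = 0.7153; e^(−k_2 t) = e^(−0.727×0.7580) = 0.5763.
D = 29.47 × (0.7153 − 0.5763) + 4.46 × 0.5763 = 4.095 + 2.570 = 6.666 mg/L.
DO = C_s − D = 8.30 − 6.666 = 1.634 mg/L.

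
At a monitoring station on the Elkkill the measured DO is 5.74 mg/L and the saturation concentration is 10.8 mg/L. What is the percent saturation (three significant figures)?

% saturation = C/C_s × 100 = 5.74/10.8 × 100 = 53.1 %.

53.1 % saturation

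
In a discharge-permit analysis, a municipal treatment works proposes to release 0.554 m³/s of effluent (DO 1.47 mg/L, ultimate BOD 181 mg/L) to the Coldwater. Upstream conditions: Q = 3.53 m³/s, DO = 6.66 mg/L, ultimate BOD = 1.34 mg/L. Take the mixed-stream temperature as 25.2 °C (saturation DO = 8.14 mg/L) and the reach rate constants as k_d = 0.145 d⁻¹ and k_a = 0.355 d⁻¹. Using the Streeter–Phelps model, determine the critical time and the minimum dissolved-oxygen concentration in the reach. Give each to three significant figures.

t_c ≈ 3.64 d; minimum DO ≈ 1.94 mg/L

Mixed DO = (3.53×6.66 + 0.554×1.47)/(3.53+0.554) = 24.32/4.084 = 5.956 mg/L.
Mixed L₀ = (3.53×1.34 + 0.554×181)/(4.084) = 105.0/4.084 = 25.71 mg/L.
Initial deficit D₀ = C_s − DO₀ = 8.14 − 5.956 = 2.184 mg/L.
t_c = (1/0.2100) ln[(0.355/0.145)(1 − 2.184×0.2100/(0.145×25.71))] = 4.762 × ln(2.147) = 3.639 d.
D_c = (0.145/0.355) × 25.71 × e^(−0.145×3.639) = 0.4085 × 25.71 × 0.5900 = 6.196 mg/L.
Minimum DO = 8.14 − 6.196 = 1.944 mg/L.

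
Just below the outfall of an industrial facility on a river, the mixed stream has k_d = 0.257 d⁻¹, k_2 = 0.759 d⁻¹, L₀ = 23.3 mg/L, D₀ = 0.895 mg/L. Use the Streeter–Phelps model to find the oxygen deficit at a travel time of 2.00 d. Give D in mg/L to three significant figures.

D ≈ 4.72 mg/L

k_d L₀/(k_2−k_d) = 0.257×23.3/(0.759−0.257) = 5.988/0.5020 = 11.93 mg/L.
e^(−k_d t) = e^(−0.257×2.000) = 0.5981; e^(−k_2 t) = e^(−0.759×2.000) = 0.2191.
D = 11.93 × (0.5981 − 0.2191) + 0.895 × 0.2191 = 4.520 + 0.1961 = 4.716 mg/L.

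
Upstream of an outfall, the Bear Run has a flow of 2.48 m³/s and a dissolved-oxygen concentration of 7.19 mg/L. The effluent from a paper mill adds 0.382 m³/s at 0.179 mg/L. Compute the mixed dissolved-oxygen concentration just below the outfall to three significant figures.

6.25 mg/L

Flow-weighted mixing: C = (Q_r C_r + Q_w C_w)/(Q_r + Q_w)
= (2.48×7.19 + 0.382×0.179)/(2.48 + 0.382) = 17.90/2.862 = 6.254 mg/L.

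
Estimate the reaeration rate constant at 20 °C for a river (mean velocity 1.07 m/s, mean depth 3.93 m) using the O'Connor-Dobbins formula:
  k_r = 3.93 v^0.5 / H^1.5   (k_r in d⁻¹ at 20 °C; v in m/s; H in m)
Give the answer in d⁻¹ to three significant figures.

k_r = 3.93 × 1.07^0.5 / 3.93^1.5 = 3.93 × 1.034 / 7.791 = 0.5218 d⁻¹.

k_r ≈ 0.522 d⁻¹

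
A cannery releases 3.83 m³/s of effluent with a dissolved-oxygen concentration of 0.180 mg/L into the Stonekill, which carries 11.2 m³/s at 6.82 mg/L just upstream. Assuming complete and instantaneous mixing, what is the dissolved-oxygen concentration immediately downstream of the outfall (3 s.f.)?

Flow-weighted mixing: C = (Q_r C_r + Q_w C_w)/(Q_r + Q_w)
= (11.2×6.82 + 3.83×0.180)/(11.2 + 3.83) = 77.07/15.03 = 5.128 mg/L.

5.13 mg/L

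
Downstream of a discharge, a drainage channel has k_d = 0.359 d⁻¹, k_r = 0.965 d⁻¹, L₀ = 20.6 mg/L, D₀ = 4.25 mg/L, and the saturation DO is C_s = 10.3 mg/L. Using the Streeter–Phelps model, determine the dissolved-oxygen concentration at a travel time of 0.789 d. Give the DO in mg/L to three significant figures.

DO ≈ 4.82 mg/L

k_d L₀/(k_r−k_d) = 0.359×20.6/(0.965−0.359) = 7.395/0.6060 = 12.20 mg/L.
e^(−k_d t) = e^(−0.359×0.7890) = 0.7533; e^(−k_r t) = e^(−0.965×0.7890) = 0.4670.
D = 12.20 × (0.7533 − 0.4670) + 4.25 × 0.4670 = 3.494 + 1.985 = 5.479 mg/L.
DO = C_s − D = 10.3 − 5.479 = 4.821 mg/L.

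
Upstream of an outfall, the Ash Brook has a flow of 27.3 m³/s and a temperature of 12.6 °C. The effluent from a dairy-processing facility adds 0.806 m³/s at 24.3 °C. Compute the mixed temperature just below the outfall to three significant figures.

12.9 °C

Flow-weighted mixing: C = (Q_r C_r + Q_w C_w)/(Q_r + Q_w)
= (27.3×12.6 + 0.806×24.3)/(27.3 + 0.806) = 363.6/28.11 = 12.94 °C.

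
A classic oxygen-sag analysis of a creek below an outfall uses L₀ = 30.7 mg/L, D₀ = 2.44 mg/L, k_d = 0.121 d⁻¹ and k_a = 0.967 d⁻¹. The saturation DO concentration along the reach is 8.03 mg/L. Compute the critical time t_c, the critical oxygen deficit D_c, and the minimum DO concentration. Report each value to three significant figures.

t_c = [1/(k_a−k_d)] ln[(k_a/k_d)(1 − D₀(k_a−k_d)/(k_d L₀))]
= [1/(0.967−0.121)] ln[(0.967/0.121)(1 − 2.44×0.8460/(0.121×30.7))]
= (1/0.8460) ln[7.992 × 0.4443] = 1.182 × ln(3.551) = 1.182 × 1.267 = 1.498 d.
L(t_c) = L₀ e^(−k_d t_c) = 30.7 × 0.8342 = 25.61 mg/L, and at the critical point k_a D_c = k_d L, so D_c = (0.121/0.967) × 25.61 = 3.205 mg/L.
Minimum DO = C_s − D_c = 8.03 − 3.205 = 4.825 mg/L.

t_c ≈ 1.50 d; D_c ≈ 3.20 mg/L; min DO ≈ 4.83 mg/L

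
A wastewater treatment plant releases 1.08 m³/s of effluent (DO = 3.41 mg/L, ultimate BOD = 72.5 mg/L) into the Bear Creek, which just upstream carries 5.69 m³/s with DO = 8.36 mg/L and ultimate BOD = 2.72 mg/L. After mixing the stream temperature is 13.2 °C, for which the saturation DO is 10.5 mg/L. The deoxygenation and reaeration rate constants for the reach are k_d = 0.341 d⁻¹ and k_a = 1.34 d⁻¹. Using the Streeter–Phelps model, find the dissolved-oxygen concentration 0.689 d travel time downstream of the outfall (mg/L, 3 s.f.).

DO ≈ 7.48 mg/L

Mixed DO = (5.69×8.36 + 1.08×3.41)/(5.69+1.08) = 51.25/6.770 = 7.570 mg/L.
Mixed L₀ = (5.69×2.72 + 1.08×72.5)/(6.770) = 93.78/6.770 = 13.85 mg/L.
Initial deficit D₀ = C_s − DO₀ = 10.5 − 7.570 = 2.930 mg/L.
D(0.689) = [0.341×13.85/(1.34−0.341)](e^(−0.341×0.689) − e^(−1.34×0.689)) + 2.930 e^(−1.34×0.689)
= 4.728 × (0.7906 − 0.3972) + 2.930 × 0.3972 = 3.024 mg/L.
DO = 10.5 − 3.024 = 7.476 mg/L.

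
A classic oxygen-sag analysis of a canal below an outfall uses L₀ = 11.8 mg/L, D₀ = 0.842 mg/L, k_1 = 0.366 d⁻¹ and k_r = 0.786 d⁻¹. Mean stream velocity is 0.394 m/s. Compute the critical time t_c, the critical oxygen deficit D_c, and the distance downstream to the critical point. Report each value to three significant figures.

At the critical point dD/dt = 0, so k_1 L₀ e^(−k_1 t) = k_r D. Substituting D(t) from the Streeter–Phelps equation and solving for t gives
t_c = ln[(k_r/k_1)(1 − D₀(k_r−k_1)/(k_1 L₀))] / (k_r−k_1).
Here k_r−k_1 = 0.4200 d⁻¹ and 1 − D₀(k_r−k_1)/(k_1 L₀) = 1 − 0.842×0.4200/(0.366×11.8) = 0.9181, so
t_c = ln(2.148 × 0.9181) / 0.4200 = 0.6789 / 0.4200 = 1.616 d.
L(t_c) = L₀ e^(−k_1 t_c) = 11.8 × 0.5534 = 6.531 mg/L, and at the critical point k_r D_c = k_1 L, so D_c = (0.366/0.786) × 6.531 = 3.041 mg/L.
x_c = v t_c = 0.394 m/s × 1.616 d × 86400 s/d = 55030 m ≈ 55.0 km.

t_c ≈ 1.62 d; D_c ≈ 3.04 mg/L; x_c ≈ 55.0 km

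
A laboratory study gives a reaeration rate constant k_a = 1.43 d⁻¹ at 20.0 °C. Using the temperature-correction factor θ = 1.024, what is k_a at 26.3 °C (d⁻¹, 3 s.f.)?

k_a(T₂) = k_a(T₁) · θ^(T₂−T₁) = 1.43 × 1.024^(26.3−20.0)
= 1.43 × 1.024^6.30 = 1.43 × 1.161 = 1.660 d⁻¹.

k_a ≈ 1.66 d⁻¹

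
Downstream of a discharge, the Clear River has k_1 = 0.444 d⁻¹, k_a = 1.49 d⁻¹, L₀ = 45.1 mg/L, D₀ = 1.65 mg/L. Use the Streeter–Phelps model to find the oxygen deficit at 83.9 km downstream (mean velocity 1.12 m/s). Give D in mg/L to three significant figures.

Travel time t = x/v = 83.9 km / (1.12 m/s) = 83900 m / 1.12 m/s = 74910 s = 0.8670 d.
k_1 L₀/(k_a−k_1) = 0.444×45.1/(1.49−0.444) = 20.02/1.046 = 19.14 mg/L.
e^(−k_1 t) = e^(−0.444×0.8670) = 0.6805; e^(−k_a t) = e^(−1.49×0.8670) = 0.2748.
D = 19.14 × (0.6805 − 0.2748) + 1.65 × 0.2748 = 7.767 + 0.4534 = 8.220 mg/L.

D ≈ 8.22 mg/L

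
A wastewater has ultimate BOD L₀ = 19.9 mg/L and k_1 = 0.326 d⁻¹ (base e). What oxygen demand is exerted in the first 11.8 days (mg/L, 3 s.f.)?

y_t = L₀(1 − e^(−k_1 t)) = 19.9 × (1 − e^(−0.326×11.8))
= 19.9 × (1 − 0.02135) = 19.9 × 0.9787 = 19.48 mg/L.

y ≈ 19.5 mg/L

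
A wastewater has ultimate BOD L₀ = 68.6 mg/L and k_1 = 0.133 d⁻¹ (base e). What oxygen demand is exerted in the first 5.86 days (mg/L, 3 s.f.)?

y ≈ 37.1 mg/L

y_t = L₀(1 − e^(−k_1 t)) = 68.6 × (1 − e^(−0.133×5.86))
= 68.6 × (1 − 0.4587) = 68.6 × 0.5413 = 37.13 mg/L.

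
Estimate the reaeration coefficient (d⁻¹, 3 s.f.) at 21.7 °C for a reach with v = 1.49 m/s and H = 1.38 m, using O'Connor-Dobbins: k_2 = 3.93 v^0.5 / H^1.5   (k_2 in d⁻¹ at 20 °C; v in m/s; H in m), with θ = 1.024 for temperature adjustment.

k_2 ≈ 3.08 d⁻¹

k_2(20) = 3.93 × 1.49^0.5 / 1.38^1.5 = 3.93 × 1.221 / 1.621 = 2.959 d⁻¹.
k_2(21.7) = 2.959 × 1.024^(21.7−20) = 2.959 × 1.041 = 3.081 d⁻¹.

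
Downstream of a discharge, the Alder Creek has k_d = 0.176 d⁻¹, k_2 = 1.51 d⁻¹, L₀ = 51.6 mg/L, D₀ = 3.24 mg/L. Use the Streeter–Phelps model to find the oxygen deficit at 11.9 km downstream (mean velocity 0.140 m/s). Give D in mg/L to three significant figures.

D ≈ 4.92 mg/L

Travel time t = x/v = 11.9 km / (0.140 m/s) = 11900 m / 0.140 m/s = 85000 s = 0.9838 d.
k_d L₀/(k_2−k_d) = 0.176×51.6/(1.51−0.176) = 9.082/1.334 = 6.808 mg/L.
e^(−k_d t) = e^(−0.176×0.9838) = 0.8410; e^(−k_2 t) = e^(−1.51×0.9838) = 0.2264.
D = 6.808 × (0.8410 − 0.2264) + 3.24 × 0.2264 = 4.184 + 0.7335 = 4.918 mg/L.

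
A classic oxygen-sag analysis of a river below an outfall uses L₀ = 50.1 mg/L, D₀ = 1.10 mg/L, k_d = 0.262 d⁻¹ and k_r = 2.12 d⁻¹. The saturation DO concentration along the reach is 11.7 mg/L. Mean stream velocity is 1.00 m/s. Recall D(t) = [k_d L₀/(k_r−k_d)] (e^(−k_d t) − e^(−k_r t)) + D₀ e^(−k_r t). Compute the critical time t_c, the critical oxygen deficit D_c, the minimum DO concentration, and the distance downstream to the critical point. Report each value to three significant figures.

t_c = [1/(k_r−k_d)] ln[(k_r/k_d)(1 − D₀(k_r−k_d)/(k_d L₀))]
= [1/(2.12−0.262)] ln[(2.12/0.262)(1 − 1.10×1.858/(0.262×50.1))]
= (1/1.858) ln[8.092 × 0.8443] = 0.5382 × ln(6.832) = 0.5382 × 1.922 = 1.034 d.
D_c = (k_d/k_r) L₀ e^(−k_d t_c) = (0.262/2.12) × 50.1 × e^(−0.262×1.034) = 0.1236 × 50.1 × 0.7626 = 4.722 mg/L.
Minimum DO = C_s − D_c = 11.7 − 4.722 = 6.978 mg/L.
x_c = v t_c = 1.00 m/s × 1.034 d × 86400 s/d = 89360 m ≈ 89.4 km.

t_c ≈ 1.03 d; D_c ≈ 4.72 mg/L; min DO ≈ 6.98 mg/L; x_c ≈ 89.4 km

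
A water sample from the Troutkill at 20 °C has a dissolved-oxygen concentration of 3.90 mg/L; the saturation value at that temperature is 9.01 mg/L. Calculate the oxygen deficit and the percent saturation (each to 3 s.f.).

D = C_s − C = 9.01 − 3.90 = 5.11 mg/L.
% saturation = 3.90/9.01 × 100 = 43.3 %.

D ≈ 5.11 mg/L; 43.3 % saturation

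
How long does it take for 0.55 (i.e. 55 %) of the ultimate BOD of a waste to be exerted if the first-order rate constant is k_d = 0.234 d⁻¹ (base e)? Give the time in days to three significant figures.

t ≈ 3.41 d

y/L₀ = 1 − e^(−k_d t) = 0.55 ⇒ e^(−k_d t) = 0.450
t = −ln(0.450) / 0.234 = 0.7985 / 0.234 = 3.412 d.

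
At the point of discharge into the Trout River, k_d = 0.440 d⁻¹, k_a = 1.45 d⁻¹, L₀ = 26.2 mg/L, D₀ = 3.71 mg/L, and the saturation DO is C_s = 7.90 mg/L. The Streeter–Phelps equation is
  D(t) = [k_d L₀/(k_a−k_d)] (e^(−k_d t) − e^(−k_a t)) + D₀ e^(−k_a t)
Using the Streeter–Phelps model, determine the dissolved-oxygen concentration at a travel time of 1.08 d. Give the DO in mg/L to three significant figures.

k_d L₀/(k_a−k_d) = 0.440×26.2/(1.45−0.440) = 11.53/1.010 = 11.41 mg/L.
e^(−k_d t) = e^(−0.440×1.080) = 0.6218; e^(−k_a t) = e^(−1.45×1.080) = 0.2089.
D = 11.41 × (0.6218 − 0.2089) + 3.71 × 0.2089 = 4.713 + 0.7749 = 5.488 mg/L.
DO = C_s − D = 7.90 − 5.488 = 2.412 mg/L.

DO ≈ 2.41 mg/L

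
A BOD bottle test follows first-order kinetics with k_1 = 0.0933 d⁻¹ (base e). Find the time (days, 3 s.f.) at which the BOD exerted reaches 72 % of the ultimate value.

y/L₀ = 1 − e^(−k_1 t) = 0.72 ⇒ e^(−k_1 t) = 0.280
t = −ln(0.280) / 0.0933 = 1.273 / 0.0933 = 13.64 d.

t ≈ 13.6 d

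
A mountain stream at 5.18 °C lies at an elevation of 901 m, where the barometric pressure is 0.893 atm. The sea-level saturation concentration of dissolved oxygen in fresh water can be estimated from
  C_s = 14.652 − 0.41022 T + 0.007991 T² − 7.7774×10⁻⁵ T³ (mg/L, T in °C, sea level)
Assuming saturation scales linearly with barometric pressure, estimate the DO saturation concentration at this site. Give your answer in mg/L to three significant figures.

At sea level: C_s = 14.652 − 0.41022×5.18 + 0.007991×5.18² − 7.7774×10⁻⁵×5.18³ = 12.73 mg/L.
Pressure correction: C_s' = 12.73 × 0.893 = 11.37 mg/L.

C_s ≈ 11.4 mg/L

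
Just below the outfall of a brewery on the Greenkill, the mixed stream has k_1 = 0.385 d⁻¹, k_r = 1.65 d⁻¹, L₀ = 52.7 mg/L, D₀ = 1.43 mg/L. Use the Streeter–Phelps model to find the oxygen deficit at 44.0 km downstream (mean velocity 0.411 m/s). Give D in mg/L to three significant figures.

Travel time t = x/v = 44.0 km / (0.411 m/s) = 44000 m / 0.411 m/s = 107100 s = 1.239 d.
k_1 L₀/(k_r−k_1) = 0.385×52.7/(1.65−0.385) = 20.29/1.265 = 16.04 mg/L.
e^(−k_1 t) = e^(−0.385×1.239) = 0.6206; e^(−k_r t) = e^(−1.65×1.239) = 0.1294.
D = 16.04 × (0.6206 − 0.1294) + 1.43 × 0.1294 = 7.878 + 0.1851 = 8.063 mg/L.

D ≈ 8.06 mg/L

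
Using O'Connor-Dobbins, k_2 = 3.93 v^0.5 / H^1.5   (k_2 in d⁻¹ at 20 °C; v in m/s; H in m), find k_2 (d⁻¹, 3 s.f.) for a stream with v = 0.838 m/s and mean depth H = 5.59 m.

k_2 = 3.93 × 0.838^0.5 / 5.59^1.5 = 3.93 × 0.9154 / 13.22 = 0.2722 d⁻¹.

k_2 ≈ 0.272 d⁻¹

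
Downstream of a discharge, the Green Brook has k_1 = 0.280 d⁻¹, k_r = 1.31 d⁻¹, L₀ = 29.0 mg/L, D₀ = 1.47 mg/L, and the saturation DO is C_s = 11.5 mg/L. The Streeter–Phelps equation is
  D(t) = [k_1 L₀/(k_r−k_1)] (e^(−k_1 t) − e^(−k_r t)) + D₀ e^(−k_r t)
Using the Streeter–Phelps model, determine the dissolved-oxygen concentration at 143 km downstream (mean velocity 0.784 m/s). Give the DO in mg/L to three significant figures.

Travel time t = x/v = 143 km / (0.784 m/s) = 143000 m / 0.784 m/s = 182400 s = 2.111 d.
k_1 L₀/(k_r−k_1) = 0.280×29.0/(1.31−0.280) = 8.120/1.030 = 7.883 mg/L.
e^(−k_1 t) = e^(−0.280×2.111) = 0.5537; e^(−k_r t) = e^(−1.31×2.111) = 0.06294.
D = 7.883 × (0.5537 − 0.06294) + 1.47 × 0.06294 = 3.869 + 0.09253 = 3.962 mg/L.
DO = C_s − D = 11.5 − 3.962 = 7.538 mg/L.

DO ≈ 7.54 mg/L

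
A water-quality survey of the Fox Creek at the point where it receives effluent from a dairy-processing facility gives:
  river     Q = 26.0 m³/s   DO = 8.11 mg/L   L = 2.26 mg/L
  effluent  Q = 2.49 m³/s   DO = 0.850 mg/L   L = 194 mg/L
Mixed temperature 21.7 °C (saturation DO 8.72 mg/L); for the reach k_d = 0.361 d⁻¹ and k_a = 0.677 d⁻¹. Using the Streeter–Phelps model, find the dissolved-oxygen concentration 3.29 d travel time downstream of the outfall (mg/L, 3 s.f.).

Mixed DO = (26.0×8.11 + 2.49×0.850)/(26.0+2.49) = 213.0/28.49 = 7.475 mg/L.
Mixed L₀ = (26.0×2.26 + 2.49×194)/(28.49) = 541.8/28.49 = 19.02 mg/L.
Initial deficit D₀ = C_s − DO₀ = 8.72 − 7.475 = 1.245 mg/L.
D(3.29) = [0.361×19.02/(0.677−0.361)](e^(−0.361×3.29) − e^(−0.677×3.29)) + 1.245 e^(−0.677×3.29)
= 21.73 × (0.3049 − 0.1078) + 1.245 × 0.1078 = 4.417 mg/L.
DO = 8.72 − 4.417 = 4.303 mg/L.

DO ≈ 4.30 mg/L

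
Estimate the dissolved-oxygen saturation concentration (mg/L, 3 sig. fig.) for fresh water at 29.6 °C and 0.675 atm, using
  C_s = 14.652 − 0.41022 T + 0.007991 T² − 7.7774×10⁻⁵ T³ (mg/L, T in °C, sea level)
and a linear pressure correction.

C_s ≈ 5.06 mg/L

At sea level: C_s = 14.652 − 0.41022×29.6 + 0.007991×29.6² − 7.7774×10⁻⁵×29.6³ = 7.494 mg/L.
Pressure correction: C_s' = 7.494 × 0.675 = 5.058 mg/L.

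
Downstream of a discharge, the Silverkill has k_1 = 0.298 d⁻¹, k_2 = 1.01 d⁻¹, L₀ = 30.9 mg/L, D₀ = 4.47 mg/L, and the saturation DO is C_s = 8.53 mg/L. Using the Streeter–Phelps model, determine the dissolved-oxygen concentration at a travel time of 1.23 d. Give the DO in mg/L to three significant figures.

k_1 L₀/(k_2−k_1) = 0.298×30.9/(1.01−0.298) = 9.208/0.7120 = 12.93 mg/L.
e^(−k_1 t) = e^(−0.298×1.230) = 0.6931; e^(−k_2 t) = e^(−1.01×1.230) = 0.2887.
D = 12.93 × (0.6931 − 0.2887) + 4.47 × 0.2887 = 5.230 + 1.291 = 6.521 mg/L.
DO = C_s − D = 8.53 − 6.521 = 2.009 mg/L.

DO ≈ 2.01 mg/L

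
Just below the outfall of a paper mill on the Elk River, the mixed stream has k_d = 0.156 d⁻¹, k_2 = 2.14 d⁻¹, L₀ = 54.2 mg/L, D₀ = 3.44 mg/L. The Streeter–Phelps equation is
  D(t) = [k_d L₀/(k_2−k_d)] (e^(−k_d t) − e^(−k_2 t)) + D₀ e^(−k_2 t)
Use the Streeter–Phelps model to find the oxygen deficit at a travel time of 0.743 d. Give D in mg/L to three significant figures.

D ≈ 3.63 mg/L

k_d L₀/(k_2−k_d) = 0.156×54.2/(2.14−0.156) = 8.455/1.984 = 4.262 mg/L.
e^(−k_d t) = e^(−0.156×0.7430) = 0.8906; e^(−k_2 t) = e^(−2.14×0.7430) = 0.2039.
D = 4.262 × (0.8906 − 0.2039) + 3.44 × 0.2039 = 2.926 + 0.7015 = 3.628 mg/L.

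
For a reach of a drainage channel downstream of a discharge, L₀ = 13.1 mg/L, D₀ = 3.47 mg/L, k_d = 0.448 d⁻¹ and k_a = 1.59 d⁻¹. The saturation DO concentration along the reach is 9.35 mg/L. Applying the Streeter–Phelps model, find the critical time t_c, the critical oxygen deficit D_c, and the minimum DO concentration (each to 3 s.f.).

t_c ≈ 0.124 d; D_c ≈ 3.49 mg/L; min DO ≈ 5.86 mg/L

At the critical point dD/dt = 0, so k_d L₀ e^(−k_d t) = k_a D. Substituting D(t) from the Streeter–Phelps equation and solving for t gives
t_c = ln[(k_a/k_d)(1 − D₀(k_a−k_d)/(k_d L₀))] / (k_a−k_d).
Here k_a−k_d = 1.142 d⁻¹ and 1 − D₀(k_a−k_d)/(k_d L₀) = 1 − 3.47×1.142/(0.448×13.1) = 0.3248, so
t_c = ln(3.549 × 0.3248) / 1.142 = 0.1421 / 1.142 = 0.1244 d.
D_c = (k_d/k_a) L₀ e^(−k_d t_c) = (0.448/1.59) × 13.1 × e^(−0.448×0.1244) = 0.2818 × 13.1 × 0.9458 = 3.491 mg/L.
Minimum DO = C_s − D_c = 9.35 − 3.491 = 5.859 mg/L.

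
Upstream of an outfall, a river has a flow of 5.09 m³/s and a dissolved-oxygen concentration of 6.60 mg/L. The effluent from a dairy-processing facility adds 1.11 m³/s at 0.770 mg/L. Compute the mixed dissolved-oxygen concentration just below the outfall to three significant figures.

Flow-weighted mixing: C = (Q_r C_r + Q_w C_w)/(Q_r + Q_w)
= (5.09×6.60 + 1.11×0.770)/(5.09 + 1.11) = 34.45/6.200 = 5.556 mg/L.

5.56 mg/L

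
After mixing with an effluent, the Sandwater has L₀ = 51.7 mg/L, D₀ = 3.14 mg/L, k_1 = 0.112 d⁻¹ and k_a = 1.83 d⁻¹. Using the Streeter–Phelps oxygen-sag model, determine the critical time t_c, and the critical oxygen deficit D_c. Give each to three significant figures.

t_c ≈ 0.0645 d; D_c ≈ 3.14 mg/L

At the critical point dD/dt = 0, so k_1 L₀ e^(−k_1 t) = k_a D. Substituting D(t) from the Streeter–Phelps equation and solving for t gives
t_c = ln[(k_a/k_1)(1 − D₀(k_a−k_1)/(k_1 L₀))] / (k_a−k_1).
Here k_a−k_1 = 1.718 d⁻¹ and 1 − D₀(k_a−k_1)/(k_1 L₀) = 1 − 3.14×1.718/(0.112×51.7) = 0.06837, so
t_c = ln(16.34 × 0.06837) / 1.718 = 0.1107 / 1.718 = 0.06445 d.
L(t_c) = L₀ e^(−k_1 t_c) = 51.7 × 0.9928 = 51.33 mg/L, and at the critical point k_a D_c = k_1 L, so D_c = (0.112/1.83) × 51.33 = 3.141 mg/L.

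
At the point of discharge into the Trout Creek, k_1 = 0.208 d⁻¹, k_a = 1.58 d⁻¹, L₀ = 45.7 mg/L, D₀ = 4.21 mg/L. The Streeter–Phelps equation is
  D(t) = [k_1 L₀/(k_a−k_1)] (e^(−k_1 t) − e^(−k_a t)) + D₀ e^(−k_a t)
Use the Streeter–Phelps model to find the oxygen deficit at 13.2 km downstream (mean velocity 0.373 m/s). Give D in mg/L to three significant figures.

D ≈ 4.94 mg/L

Travel time t = x/v = 13.2 km / (0.373 m/s) = 13200 m / 0.373 m/s = 35390 s = 0.4096 d.
k_1 L₀/(k_a−k_1) = 0.208×45.7/(1.58−0.208) = 9.506/1.372 = 6.928 mg/L.
e^(−k_1 t) = e^(−0.208×0.4096) = 0.9183; e^(−k_a t) = e^(−1.58×0.4096) = 0.5235.
D = 6.928 × (0.9183 − 0.5235) + 4.21 × 0.5235 = 2.735 + 2.204 = 4.939 mg/L.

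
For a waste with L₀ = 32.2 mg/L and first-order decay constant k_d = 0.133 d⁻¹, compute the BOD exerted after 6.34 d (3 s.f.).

y ≈ 18.3 mg/L

y_t = L₀(1 − e^(−k_d t)) = 32.2 × (1 − e^(−0.133×6.34))
= 32.2 × (1 − 0.4303) = 32.2 × 0.5697 = 18.34 mg/L.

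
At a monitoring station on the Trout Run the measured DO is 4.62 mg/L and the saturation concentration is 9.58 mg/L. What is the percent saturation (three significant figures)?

48.2 % saturation

% saturation = C/C_s × 100 = 4.62/9.58 × 100 = 48.2 %.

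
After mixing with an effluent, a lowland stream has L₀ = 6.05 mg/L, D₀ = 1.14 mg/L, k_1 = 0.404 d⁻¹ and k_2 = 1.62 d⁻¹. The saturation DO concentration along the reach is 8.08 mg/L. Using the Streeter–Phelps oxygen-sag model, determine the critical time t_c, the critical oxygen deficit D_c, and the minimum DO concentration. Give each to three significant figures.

t_c = [1/(k_2−k_1)] ln[(k_2/k_1)(1 − D₀(k_2−k_1)/(k_1 L₀))]
= [1/(1.62−0.404)] ln[(1.62/0.404)(1 − 1.14×1.216/(0.404×6.05))]
= (1/1.216) ln[4.010 × 0.4328] = 0.8224 × ln(1.736) = 0.8224 × 0.5514 = 0.4534 d.
L(t_c) = L₀ e^(−k_1 t_c) = 6.05 × 0.8326 = 5.037 mg/L, and at the critical point k_2 D_c = k_1 L, so D_c = (0.404/1.62) × 5.037 = 1.256 mg/L.
Minimum DO = C_s − D_c = 8.08 − 1.256 = 6.824 mg/L.

t_c ≈ 0.453 d; D_c ≈ 1.26 mg/L; min DO ≈ 6.82 mg/L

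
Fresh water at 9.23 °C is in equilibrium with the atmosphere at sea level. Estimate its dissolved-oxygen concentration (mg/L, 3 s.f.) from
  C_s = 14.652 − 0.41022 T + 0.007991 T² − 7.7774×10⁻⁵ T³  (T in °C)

C_s ≈ 11.5 mg/L

C_s = 14.652 − 0.41022×9.23 + 0.007991×9.23² − 7.7774×10⁻⁵×9.23³ = 11.49 mg/L.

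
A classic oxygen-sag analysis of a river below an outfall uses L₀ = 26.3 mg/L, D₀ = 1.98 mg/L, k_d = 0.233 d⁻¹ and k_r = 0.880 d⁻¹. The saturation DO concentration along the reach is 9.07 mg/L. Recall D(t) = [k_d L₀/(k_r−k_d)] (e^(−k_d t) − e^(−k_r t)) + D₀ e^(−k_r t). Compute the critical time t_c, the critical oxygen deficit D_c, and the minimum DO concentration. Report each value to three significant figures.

At the critical point dD/dt = 0, so k_d L₀ e^(−k_d t) = k_r D. Substituting D(t) from the Streeter–Phelps equation and solving for t gives
t_c = ln[(k_r/k_d)(1 − D₀(k_r−k_d)/(k_d L₀))] / (k_r−k_d).
Here k_r−k_d = 0.6470 d⁻¹ and 1 − D₀(k_r−k_d)/(k_d L₀) = 1 − 1.98×0.6470/(0.233×26.3) = 0.7909, so
t_c = ln(3.777 × 0.7909) / 0.6470 = 1.094 / 0.6470 = 1.691 d.
D_c = (k_d/k_r) L₀ e^(−k_d t_c) = (0.233/0.880) × 26.3 × e^(−0.233×1.691) = 0.2648 × 26.3 × 0.6743 = 4.695 mg/L.
Minimum DO = C_s − D_c = 9.07 − 4.695 = 4.375 mg/L.

t_c ≈ 1.69 d; D_c ≈ 4.70 mg/L; min DO ≈ 4.37 mg/L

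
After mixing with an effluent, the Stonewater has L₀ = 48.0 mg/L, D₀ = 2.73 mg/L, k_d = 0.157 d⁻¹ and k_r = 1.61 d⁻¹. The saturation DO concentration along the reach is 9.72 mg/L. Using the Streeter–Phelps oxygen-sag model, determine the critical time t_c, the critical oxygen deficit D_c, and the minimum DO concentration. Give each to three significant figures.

t_c ≈ 1.09 d; D_c ≈ 3.95 mg/L; min DO ≈ 5.77 mg/L

t_c = [1/(k_r−k_d)] ln[(k_r/k_d)(1 − D₀(k_r−k_d)/(k_d L₀))]
= [1/(1.61−0.157)] ln[(1.61/0.157)(1 − 2.73×1.453/(0.157×48.0))]
= (1/1.453) ln[10.25 × 0.4736] = 0.6882 × ln(4.857) = 0.6882 × 1.580 = 1.088 d.
D_c = (k_d/k_r) L₀ e^(−k_d t_c) = (0.157/1.61) × 48.0 × e^(−0.157×1.088) = 0.09752 × 48.0 × 0.8430 = 3.946 mg/L.
Minimum DO = C_s − D_c = 9.72 − 3.946 = 5.774 mg/L.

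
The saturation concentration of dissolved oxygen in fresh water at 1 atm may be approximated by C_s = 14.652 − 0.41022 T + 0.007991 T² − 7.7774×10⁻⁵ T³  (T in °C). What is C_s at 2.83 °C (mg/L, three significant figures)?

C_s ≈ 13.6 mg/L

C_s = 14.652 − 0.41022×2.83 + 0.007991×2.83² − 7.7774×10⁻⁵×2.83³ = 13.55 mg/L.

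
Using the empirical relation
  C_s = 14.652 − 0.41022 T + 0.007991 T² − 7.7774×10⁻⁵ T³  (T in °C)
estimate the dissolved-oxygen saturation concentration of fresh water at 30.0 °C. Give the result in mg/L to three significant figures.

C_s = 14.652 − 0.41022×30.0 + 0.007991×30.0² − 7.7774×10⁻⁵×30.0³ = 7.437 mg/L.

C_s ≈ 7.44 mg/L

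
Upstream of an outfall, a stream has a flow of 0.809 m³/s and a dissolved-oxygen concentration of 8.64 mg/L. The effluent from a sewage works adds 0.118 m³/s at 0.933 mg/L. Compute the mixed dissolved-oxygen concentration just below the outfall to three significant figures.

Flow-weighted mixing: C = (Q_r C_r + Q_w C_w)/(Q_r + Q_w)
= (0.809×8.64 + 0.118×0.933)/(0.809 + 0.118) = 7.100/0.9270 = 7.659 mg/L.

7.66 mg/L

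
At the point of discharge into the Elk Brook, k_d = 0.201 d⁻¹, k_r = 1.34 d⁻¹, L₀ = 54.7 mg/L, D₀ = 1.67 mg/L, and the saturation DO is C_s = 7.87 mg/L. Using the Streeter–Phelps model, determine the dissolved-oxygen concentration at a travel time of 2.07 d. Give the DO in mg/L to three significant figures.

DO ≈ 2.00 mg/L

k_d L₀/(k_r−k_d) = 0.201×54.7/(1.34−0.201) = 10.99/1.139 = 9.653 mg/L.
e^(−k_d t) = e^(−0.201×2.070) = 0.6596; e^(−k_r t) = e^(−1.34×2.070) = 0.06242.
D = 9.653 × (0.6596 − 0.06242) + 1.67 × 0.06242 = 5.765 + 0.1042 = 5.869 mg/L.
DO = C_s − D = 7.87 − 5.869 = 2.001 mg/L.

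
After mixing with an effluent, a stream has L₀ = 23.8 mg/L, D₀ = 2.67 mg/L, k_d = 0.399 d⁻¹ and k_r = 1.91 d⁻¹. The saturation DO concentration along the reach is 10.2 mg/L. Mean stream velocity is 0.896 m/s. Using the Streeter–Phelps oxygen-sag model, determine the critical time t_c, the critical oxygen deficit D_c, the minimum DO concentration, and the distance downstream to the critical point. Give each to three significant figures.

At the critical point dD/dt = 0, so k_d L₀ e^(−k_d t) = k_r D. Substituting D(t) from the Streeter–Phelps equation and solving for t gives
t_c = ln[(k_r/k_d)(1 − D₀(k_r−k_d)/(k_d L₀))] / (k_r−k_d).
Here k_r−k_d = 1.511 d⁻¹ and 1 − D₀(k_r−k_d)/(k_d L₀) = 1 − 2.67×1.511/(0.399×23.8) = 0.5752, so
t_c = ln(4.787 × 0.5752) / 1.511 = 1.013 / 1.511 = 0.6703 d.
D_c = (k_d/k_r) L₀ e^(−k_d t_c) = (0.399/1.91) × 23.8 × e^(−0.399×0.6703) = 0.2089 × 23.8 × 0.7653 = 3.805 mg/L.
Minimum DO = C_s − D_c = 10.2 − 3.805 = 6.395 mg/L.
x_c = v t_c = 0.896 m/s × 0.6703 d × 86400 s/d = 51890 m ≈ 51.9 km.

t_c ≈ 0.670 d; D_c ≈ 3.81 mg/L; min DO ≈ 6.39 mg/L; x_c ≈ 51.9 km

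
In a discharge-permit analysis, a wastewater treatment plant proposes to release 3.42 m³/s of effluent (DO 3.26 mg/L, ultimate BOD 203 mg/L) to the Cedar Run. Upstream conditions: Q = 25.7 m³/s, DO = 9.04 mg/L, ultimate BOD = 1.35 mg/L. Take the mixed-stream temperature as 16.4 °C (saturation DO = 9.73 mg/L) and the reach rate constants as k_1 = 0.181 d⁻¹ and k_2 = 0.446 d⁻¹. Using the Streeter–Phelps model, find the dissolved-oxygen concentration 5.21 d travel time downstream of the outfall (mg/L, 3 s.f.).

Mixed DO = (25.7×9.04 + 3.42×3.26)/(25.7+3.42) = 243.5/29.12 = 8.361 mg/L.
Mixed L₀ = (25.7×1.35 + 3.42×203)/(29.12) = 729.0/29.12 = 25.03 mg/L.
Initial deficit D₀ = C_s − DO₀ = 9.73 − 8.361 = 1.369 mg/L.
D(5.21) = [0.181×25.03/(0.446−0.181)](e^(−0.181×5.21) − e^(−0.446×5.21)) + 1.369 e^(−0.446×5.21)
= 17.10 × (0.3895 − 0.09791) + 1.369 × 0.09791 = 5.119 mg/L.
DO = 9.73 − 5.119 = 4.611 mg/L.

DO ≈ 4.61 mg/L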